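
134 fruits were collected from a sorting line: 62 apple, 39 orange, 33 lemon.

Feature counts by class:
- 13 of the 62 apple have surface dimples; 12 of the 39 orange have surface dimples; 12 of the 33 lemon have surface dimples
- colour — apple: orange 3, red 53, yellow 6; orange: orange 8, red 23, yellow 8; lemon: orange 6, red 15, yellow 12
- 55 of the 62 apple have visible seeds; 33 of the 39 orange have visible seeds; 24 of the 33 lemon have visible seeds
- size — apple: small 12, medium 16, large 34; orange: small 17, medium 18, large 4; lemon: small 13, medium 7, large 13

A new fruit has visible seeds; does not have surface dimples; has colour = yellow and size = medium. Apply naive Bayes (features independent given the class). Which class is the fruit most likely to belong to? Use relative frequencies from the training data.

orange

apple: (62/134) × (49/62) × (6/62) × (55/62) × (16/62) ≈ 0.00810121
orange: (39/134) × (27/39) × (8/39) × (33/39) × (18/39) ≈ 0.0161414
lemon: (33/134) × (21/33) × (12/33) × (24/33) × (7/33) ≈ 0.0087915
Highest score → orange.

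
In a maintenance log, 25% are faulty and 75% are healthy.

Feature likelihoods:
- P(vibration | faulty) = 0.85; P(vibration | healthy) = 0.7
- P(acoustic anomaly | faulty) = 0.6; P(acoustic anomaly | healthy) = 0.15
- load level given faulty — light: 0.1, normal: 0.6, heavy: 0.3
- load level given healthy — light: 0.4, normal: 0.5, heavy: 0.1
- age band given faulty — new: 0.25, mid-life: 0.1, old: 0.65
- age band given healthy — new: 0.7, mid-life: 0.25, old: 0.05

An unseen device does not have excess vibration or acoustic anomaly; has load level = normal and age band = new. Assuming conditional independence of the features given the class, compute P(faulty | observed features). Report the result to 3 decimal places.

0.033

faulty: 0.25 × (1−0.85) × (1−0.6) × 0.6 × 0.25 = 0.00225
healthy: 0.75 × (1−0.7) × (1−0.15) × 0.5 × 0.7 = 0.0669375
P(faulty | x) = 0.00225 / 0.0691875 ≈ 0.033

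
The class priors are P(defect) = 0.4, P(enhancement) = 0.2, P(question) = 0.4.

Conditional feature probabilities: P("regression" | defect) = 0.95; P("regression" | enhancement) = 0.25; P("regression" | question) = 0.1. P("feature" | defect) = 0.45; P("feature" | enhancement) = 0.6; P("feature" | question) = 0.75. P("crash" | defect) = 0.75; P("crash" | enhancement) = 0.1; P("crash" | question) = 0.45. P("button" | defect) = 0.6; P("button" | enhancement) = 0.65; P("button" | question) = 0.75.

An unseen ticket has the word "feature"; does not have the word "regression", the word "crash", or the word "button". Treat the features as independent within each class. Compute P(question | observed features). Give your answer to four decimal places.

0.5593

defect: 0.4 × (1−0.95) × 0.45 × (1−0.75) × (1−0.6) = 0.0009
enhancement: 0.2 × (1−0.25) × 0.6 × (1−0.1) × (1−0.65) = 0.02835
question: 0.4 × (1−0.1) × 0.75 × (1−0.45) × (1−0.75) = 0.037125
P(question | x) = 0.037125 / 0.066375 ≈ 0.5593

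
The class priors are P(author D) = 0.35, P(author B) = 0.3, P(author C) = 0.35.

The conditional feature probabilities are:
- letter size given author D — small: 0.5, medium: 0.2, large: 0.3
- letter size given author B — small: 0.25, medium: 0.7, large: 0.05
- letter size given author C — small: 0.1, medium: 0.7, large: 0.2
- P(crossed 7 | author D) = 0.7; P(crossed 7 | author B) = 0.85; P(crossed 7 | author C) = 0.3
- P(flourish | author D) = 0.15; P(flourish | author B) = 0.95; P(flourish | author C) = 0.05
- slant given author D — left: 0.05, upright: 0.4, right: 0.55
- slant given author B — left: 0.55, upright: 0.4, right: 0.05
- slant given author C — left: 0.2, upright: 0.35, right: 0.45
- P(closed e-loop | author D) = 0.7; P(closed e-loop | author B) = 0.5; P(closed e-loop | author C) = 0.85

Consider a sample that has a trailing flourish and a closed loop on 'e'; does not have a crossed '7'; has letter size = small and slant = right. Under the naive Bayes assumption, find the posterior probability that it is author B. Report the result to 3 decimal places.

0.071

author D: 0.35 × 0.5 × (1−0.7) × 0.15 × 0.55 × 0.7 = 0.003031875
author B: 0.3 × 0.25 × (1−0.85) × 0.95 × 0.05 × 0.5 = 0.0002671875
author C: 0.35 × 0.1 × (1−0.3) × 0.05 × 0.45 × 0.85 = 0.0004685625
P(author B | x) = 0.0002671875 / 0.003767625 ≈ 0.071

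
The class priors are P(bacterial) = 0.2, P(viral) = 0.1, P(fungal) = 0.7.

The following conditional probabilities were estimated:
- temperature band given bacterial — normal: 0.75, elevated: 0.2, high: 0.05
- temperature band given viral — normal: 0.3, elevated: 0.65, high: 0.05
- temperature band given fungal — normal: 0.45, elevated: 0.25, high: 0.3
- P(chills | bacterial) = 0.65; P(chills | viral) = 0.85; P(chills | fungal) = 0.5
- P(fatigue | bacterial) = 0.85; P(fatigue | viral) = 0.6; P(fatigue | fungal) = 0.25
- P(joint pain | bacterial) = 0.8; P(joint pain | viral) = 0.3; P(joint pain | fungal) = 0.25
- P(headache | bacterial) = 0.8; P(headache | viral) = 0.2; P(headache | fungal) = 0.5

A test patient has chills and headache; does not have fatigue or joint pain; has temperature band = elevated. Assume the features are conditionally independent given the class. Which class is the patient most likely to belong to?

bacterial: 0.2 × 0.2 × 0.65 × (1−0.85) × (1−0.8) × 0.8 = 0.000624
viral: 0.1 × 0.65 × 0.85 × (1−0.6) × (1−0.3) × 0.2 = 0.003094
fungal: 0.7 × 0.25 × 0.5 × (1−0.25) × (1−0.25) × 0.5 = 0.024609375
Highest score → fungal.

fungal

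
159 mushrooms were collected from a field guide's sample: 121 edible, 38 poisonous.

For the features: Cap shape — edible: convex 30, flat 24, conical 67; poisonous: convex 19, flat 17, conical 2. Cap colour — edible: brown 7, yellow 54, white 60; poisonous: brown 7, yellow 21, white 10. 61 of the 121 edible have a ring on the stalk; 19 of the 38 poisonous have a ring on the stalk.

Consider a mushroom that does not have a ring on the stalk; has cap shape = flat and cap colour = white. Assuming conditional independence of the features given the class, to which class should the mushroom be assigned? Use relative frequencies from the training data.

edible: (121/159) × (24/121) × (60/121) × (60/121) ≈ 0.0371147
poisonous: (38/159) × (17/38) × (10/38) × (19/38) ≈ 0.0140682
Highest score → edible.

edible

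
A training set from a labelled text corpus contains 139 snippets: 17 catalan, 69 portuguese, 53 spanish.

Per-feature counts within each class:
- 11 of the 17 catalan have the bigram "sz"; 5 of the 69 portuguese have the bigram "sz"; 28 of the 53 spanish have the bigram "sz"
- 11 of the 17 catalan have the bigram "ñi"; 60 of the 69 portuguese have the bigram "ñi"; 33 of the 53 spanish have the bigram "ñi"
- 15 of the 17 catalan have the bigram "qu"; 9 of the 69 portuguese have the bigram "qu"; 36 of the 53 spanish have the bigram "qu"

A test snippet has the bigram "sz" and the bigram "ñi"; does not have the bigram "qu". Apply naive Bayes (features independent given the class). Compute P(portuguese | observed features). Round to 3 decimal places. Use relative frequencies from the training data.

0.370

catalan: (17/139) × (11/17) × (11/17) × (2/17) ≈ 0.00602425
portuguese: (69/139) × (5/69) × (60/69) × (60/69) ≈ 0.0271994
spanish: (53/139) × (28/53) × (33/53) × (17/53) ≈ 0.0402304
P(portuguese | x) = 0.0271994 / 0.07345405 ≈ 0.370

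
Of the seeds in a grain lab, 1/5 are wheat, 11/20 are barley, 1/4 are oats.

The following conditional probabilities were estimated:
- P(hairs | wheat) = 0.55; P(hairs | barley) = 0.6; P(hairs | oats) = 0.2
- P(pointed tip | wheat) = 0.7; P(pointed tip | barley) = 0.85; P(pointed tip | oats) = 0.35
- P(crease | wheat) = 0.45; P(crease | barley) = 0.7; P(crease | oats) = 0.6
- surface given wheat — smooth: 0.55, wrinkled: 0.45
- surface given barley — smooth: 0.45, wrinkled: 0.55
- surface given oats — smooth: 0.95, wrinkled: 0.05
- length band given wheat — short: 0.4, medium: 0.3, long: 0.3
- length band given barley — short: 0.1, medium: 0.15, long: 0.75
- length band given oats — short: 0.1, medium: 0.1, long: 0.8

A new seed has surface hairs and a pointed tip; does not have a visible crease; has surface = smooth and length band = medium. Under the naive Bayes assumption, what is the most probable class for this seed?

wheat

wheat: 0.2 × 0.55 × 0.7 × (1−0.45) × 0.55 × 0.3 = 0.00698775
barley: 0.55 × 0.6 × 0.85 × (1−0.7) × 0.45 × 0.15 = 0.005680125
oats: 0.25 × 0.2 × 0.35 × (1−0.6) × 0.95 × 0.1 = 0.000665
Highest score → wheat.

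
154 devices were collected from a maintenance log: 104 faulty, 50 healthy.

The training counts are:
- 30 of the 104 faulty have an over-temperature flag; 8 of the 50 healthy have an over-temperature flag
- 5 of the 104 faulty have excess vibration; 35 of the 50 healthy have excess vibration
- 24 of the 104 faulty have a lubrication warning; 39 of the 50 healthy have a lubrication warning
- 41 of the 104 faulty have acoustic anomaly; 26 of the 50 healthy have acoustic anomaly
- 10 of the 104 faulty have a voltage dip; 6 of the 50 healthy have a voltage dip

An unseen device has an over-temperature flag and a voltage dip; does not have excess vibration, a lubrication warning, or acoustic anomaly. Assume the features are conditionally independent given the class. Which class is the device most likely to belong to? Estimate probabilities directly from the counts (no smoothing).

faulty

faulty: (104/154) × (30/104) × (99/104) × (80/104) × (63/104) × (10/104) ≈ 0.0083087
healthy: (50/154) × (8/50) × (15/50) × (11/50) × (24/50) × (6/50) ≈ 0.000197486
Highest score → faulty.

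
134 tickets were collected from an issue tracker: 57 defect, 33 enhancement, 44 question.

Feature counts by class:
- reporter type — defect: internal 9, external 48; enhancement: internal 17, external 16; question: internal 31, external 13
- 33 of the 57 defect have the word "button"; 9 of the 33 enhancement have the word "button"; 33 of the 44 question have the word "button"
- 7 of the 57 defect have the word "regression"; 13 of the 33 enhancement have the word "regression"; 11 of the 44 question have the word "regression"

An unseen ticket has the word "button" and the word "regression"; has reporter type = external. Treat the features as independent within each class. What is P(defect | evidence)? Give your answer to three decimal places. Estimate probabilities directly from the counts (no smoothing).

0.451

defect: (57/134) × (48/57) × (33/57) × (7/57) ≈ 0.0254682
enhancement: (33/134) × (16/33) × (9/33) × (13/33) ≈ 0.0128284
question: (44/134) × (13/44) × (33/44) × (11/44) ≈ 0.0181903
P(defect | x) = 0.0254682 / 0.0564869 ≈ 0.451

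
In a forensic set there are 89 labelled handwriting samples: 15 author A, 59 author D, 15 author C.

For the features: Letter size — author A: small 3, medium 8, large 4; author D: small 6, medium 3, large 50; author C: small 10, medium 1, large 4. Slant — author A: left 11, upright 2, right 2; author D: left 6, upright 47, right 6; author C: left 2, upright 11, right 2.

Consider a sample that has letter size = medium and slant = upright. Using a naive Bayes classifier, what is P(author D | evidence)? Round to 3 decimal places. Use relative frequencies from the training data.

0.570

author A: (15/89) × (8/15) × (2/15) ≈ 0.011985
author D: (59/89) × (3/59) × (47/59) ≈ 0.026852
author C: (15/89) × (1/15) × (11/15) ≈ 0.0082397
P(author D | x) = 0.026852 / 0.0470767 ≈ 0.570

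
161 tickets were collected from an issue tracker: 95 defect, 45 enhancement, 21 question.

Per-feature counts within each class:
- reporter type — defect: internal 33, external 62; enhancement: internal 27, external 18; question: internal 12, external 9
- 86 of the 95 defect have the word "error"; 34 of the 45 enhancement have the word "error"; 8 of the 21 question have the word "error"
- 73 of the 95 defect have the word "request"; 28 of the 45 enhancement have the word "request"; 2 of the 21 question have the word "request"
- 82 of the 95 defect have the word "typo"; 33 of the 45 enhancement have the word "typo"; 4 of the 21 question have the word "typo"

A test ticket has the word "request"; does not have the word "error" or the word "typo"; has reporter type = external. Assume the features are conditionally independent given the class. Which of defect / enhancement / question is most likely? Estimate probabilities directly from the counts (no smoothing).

enhancement

defect: (95/161) × (62/95) × (9/95) × (73/95) × (13/95) ≈ 0.00383622
enhancement: (45/161) × (18/45) × (11/45) × (28/45) × (12/45) ≈ 0.00453462
question: (21/161) × (9/21) × (13/21) × (2/21) × (17/21) ≈ 0.00266797
Highest score → enhancement.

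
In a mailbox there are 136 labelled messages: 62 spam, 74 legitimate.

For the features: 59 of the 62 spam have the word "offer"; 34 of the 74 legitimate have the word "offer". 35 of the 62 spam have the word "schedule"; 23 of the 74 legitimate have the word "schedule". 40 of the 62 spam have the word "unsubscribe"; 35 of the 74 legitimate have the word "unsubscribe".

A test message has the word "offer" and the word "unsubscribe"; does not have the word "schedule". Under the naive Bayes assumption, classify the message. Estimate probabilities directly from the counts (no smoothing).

spam

spam: (62/136) × (59/62) × (27/62) × (40/62) ≈ 0.121886
legitimate: (74/136) × (34/74) × (51/74) × (35/74) ≈ 0.081492
Highest score → spam.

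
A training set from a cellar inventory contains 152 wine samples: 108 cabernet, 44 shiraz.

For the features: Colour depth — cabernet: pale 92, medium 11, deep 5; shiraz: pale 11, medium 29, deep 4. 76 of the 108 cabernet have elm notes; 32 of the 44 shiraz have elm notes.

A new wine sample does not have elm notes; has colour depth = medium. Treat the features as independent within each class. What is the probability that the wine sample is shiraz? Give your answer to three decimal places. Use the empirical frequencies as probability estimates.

0.708

cabernet: (108/152) × (11/108) × (32/108) ≈ 0.0214425
shiraz: (44/152) × (29/44) × (12/44) ≈ 0.0520335
P(shiraz | x) = 0.0520335 / 0.073476 ≈ 0.708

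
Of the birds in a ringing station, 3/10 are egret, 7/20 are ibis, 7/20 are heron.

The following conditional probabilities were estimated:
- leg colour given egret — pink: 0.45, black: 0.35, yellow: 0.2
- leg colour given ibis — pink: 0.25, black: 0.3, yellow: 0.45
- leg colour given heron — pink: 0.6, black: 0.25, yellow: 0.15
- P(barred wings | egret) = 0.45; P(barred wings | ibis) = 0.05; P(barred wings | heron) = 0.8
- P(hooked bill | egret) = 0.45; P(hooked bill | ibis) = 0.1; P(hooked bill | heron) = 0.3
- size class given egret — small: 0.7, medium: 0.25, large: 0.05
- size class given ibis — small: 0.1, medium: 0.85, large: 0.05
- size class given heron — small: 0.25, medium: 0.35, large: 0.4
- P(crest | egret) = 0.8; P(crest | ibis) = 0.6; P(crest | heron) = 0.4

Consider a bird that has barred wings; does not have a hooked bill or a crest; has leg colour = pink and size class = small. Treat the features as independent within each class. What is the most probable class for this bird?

egret: 0.3 × 0.45 × 0.45 × (1−0.45) × 0.7 × (1−0.8) = 0.00467775
ibis: 0.35 × 0.25 × 0.05 × (1−0.1) × 0.1 × (1−0.6) = 0.0001575
heron: 0.35 × 0.6 × 0.8 × (1−0.3) × 0.25 × (1−0.4) = 0.01764
Highest score → heron.

heron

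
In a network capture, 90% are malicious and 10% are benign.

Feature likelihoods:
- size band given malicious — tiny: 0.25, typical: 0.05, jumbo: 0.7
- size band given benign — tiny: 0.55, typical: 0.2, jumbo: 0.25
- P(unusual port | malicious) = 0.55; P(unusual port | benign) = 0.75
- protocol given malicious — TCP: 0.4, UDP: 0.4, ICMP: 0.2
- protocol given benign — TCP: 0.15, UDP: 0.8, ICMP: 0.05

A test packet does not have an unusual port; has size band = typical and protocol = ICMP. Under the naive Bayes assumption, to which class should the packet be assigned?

malicious

malicious: 0.9 × 0.05 × (1−0.55) × 0.2 = 0.00405
benign: 0.1 × 0.2 × (1−0.75) × 0.05 = 0.00025
Highest score → malicious.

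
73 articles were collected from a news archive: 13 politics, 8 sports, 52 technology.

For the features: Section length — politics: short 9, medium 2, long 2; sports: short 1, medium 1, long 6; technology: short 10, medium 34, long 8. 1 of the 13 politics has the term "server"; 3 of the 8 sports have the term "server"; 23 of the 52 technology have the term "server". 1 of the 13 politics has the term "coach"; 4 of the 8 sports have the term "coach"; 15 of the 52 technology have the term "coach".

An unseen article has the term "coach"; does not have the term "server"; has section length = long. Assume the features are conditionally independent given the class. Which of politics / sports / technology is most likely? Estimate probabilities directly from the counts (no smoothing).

politics: (13/73) × (2/13) × (12/13) × (1/13) ≈ 0.00194537
sports: (8/73) × (6/8) × (5/8) × (4/8) ≈ 0.0256849
technology: (52/73) × (8/52) × (29/52) × (15/52) ≈ 0.0176299
Highest score → sports.

sports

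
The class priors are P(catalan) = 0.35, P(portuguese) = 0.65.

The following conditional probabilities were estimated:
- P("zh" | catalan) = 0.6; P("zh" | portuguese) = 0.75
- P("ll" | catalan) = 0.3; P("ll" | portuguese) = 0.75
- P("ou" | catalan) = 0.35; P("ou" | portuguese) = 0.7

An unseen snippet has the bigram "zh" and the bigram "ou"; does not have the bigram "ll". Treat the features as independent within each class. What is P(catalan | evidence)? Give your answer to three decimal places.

catalan: 0.35 × 0.6 × (1−0.3) × 0.35 = 0.05145
portuguese: 0.65 × 0.75 × (1−0.75) × 0.7 = 0.0853125
P(catalan | x) = 0.05145 / 0.1367625 ≈ 0.376

0.376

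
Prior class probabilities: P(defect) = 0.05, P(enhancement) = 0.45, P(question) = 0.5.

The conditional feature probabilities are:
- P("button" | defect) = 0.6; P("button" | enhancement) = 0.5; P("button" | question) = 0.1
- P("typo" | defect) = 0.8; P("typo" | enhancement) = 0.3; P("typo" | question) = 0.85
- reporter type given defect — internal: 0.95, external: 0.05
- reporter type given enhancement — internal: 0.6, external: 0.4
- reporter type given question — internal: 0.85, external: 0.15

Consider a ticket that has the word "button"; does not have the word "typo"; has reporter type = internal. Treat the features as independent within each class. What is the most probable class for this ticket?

defect: 0.05 × 0.6 × (1−0.8) × 0.95 = 0.0057
enhancement: 0.45 × 0.5 × (1−0.3) × 0.6 = 0.0945
question: 0.5 × 0.1 × (1−0.85) × 0.85 = 0.006375
Highest score → enhancement.

enhancement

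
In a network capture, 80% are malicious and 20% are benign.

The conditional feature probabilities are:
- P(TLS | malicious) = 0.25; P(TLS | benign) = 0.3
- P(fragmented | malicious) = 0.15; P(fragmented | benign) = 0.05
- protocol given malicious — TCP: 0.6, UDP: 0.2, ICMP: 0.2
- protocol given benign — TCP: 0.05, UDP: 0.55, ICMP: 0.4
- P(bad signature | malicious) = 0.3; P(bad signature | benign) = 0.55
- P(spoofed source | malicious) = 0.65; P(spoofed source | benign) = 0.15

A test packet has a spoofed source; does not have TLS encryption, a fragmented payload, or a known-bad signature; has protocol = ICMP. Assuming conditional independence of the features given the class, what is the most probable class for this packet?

malicious

malicious: 0.8 × (1−0.25) × (1−0.15) × 0.2 × (1−0.3) × 0.65 = 0.04641
benign: 0.2 × (1−0.3) × (1−0.05) × 0.4 × (1−0.55) × 0.15 = 0.003591
Highest score → malicious.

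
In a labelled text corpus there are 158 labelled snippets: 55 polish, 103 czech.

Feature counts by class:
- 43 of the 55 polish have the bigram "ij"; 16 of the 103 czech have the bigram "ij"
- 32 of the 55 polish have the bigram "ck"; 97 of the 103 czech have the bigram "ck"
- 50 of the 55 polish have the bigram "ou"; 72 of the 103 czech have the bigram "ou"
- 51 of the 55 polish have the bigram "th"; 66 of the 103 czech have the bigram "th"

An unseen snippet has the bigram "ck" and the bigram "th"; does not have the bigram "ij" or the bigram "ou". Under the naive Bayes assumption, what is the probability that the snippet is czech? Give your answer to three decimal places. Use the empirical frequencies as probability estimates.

polish: (55/158) × (12/55) × (32/55) × (5/55) × (51/55) ≈ 0.003725
czech: (103/158) × (87/103) × (97/103) × (31/103) × (66/103) ≈ 0.100006
P(czech | x) = 0.100006 / 0.103731 ≈ 0.964

0.964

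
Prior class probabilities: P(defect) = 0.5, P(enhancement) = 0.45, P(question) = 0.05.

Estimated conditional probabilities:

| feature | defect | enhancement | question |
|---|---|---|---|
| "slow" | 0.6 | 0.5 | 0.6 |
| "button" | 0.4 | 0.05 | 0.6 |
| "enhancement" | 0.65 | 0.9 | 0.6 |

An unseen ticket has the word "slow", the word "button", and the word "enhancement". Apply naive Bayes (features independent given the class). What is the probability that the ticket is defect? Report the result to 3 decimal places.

0.788

defect: 0.5 × 0.6 × 0.4 × 0.65 = 0.078
enhancement: 0.45 × 0.5 × 0.05 × 0.9 = 0.010125
question: 0.05 × 0.6 × 0.6 × 0.6 = 0.0108
P(defect | x) = 0.078 / 0.098925 ≈ 0.788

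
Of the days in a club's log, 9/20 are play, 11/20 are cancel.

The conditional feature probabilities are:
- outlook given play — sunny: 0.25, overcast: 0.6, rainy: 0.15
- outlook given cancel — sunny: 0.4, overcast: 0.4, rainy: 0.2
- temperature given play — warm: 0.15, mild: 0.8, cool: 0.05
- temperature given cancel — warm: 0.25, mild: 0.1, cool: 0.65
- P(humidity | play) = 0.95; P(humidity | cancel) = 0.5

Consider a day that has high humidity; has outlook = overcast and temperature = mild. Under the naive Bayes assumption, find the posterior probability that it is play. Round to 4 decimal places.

0.9491

play: 0.45 × 0.6 × 0.8 × 0.95 = 0.2052
cancel: 0.55 × 0.4 × 0.1 × 0.5 = 0.011
P(play | x) = 0.2052 / 0.2162 ≈ 0.9491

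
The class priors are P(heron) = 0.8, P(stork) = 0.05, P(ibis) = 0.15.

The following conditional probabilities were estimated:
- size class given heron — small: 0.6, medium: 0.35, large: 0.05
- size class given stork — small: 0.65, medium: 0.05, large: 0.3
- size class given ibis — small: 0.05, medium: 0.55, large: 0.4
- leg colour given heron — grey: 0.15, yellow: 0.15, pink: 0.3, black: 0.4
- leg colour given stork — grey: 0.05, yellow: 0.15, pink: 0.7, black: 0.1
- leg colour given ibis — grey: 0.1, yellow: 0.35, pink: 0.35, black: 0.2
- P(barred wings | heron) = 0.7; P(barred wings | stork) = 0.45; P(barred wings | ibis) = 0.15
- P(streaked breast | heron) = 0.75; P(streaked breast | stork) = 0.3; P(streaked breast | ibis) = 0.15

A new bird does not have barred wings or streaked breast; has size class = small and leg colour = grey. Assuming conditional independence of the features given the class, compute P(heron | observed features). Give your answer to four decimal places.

heron: 0.8 × 0.6 × 0.15 × (1−0.7) × (1−0.75) = 0.0054
stork: 0.05 × 0.65 × 0.05 × (1−0.45) × (1−0.3) = 0.000625625
ibis: 0.15 × 0.05 × 0.1 × (1−0.15) × (1−0.15) = 0.000541875
P(heron | x) = 0.0054 / 0.0065675 ≈ 0.8222

0.8222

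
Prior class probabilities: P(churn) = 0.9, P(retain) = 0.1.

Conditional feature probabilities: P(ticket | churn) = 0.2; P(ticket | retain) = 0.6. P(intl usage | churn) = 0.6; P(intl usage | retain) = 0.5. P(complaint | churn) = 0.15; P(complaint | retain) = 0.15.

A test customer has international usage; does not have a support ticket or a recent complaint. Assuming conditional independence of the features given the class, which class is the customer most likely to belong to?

churn

churn: 0.9 × (1−0.2) × 0.6 × (1−0.15) = 0.3672
retain: 0.1 × (1−0.6) × 0.5 × (1−0.15) = 0.017
Highest score → churn.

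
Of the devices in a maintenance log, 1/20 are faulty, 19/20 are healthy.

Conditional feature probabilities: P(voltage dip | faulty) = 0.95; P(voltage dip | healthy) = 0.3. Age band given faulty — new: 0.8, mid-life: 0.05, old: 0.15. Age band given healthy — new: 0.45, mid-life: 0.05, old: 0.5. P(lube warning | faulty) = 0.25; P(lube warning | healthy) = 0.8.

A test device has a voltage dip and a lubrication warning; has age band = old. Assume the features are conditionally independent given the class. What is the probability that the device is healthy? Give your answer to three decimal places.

faulty: 0.05 × 0.95 × 0.15 × 0.25 = 0.00178125
healthy: 0.95 × 0.3 × 0.5 × 0.8 = 0.114
P(healthy | x) = 0.114 / 0.11578125 ≈ 0.985

0.985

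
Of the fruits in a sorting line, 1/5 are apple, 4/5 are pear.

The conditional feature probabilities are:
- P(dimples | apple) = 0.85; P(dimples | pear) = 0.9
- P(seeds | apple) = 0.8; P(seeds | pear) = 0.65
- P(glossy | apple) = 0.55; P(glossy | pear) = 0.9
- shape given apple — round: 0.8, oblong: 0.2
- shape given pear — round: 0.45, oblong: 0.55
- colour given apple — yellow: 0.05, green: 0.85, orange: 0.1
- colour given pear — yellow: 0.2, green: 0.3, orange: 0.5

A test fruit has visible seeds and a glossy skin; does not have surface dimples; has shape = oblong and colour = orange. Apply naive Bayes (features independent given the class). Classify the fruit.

pear

apple: 0.2 × (1−0.85) × 0.8 × 0.55 × 0.2 × 0.1 = 0.000264
pear: 0.8 × (1−0.9) × 0.65 × 0.9 × 0.55 × 0.5 = 0.01287
Highest score → pear.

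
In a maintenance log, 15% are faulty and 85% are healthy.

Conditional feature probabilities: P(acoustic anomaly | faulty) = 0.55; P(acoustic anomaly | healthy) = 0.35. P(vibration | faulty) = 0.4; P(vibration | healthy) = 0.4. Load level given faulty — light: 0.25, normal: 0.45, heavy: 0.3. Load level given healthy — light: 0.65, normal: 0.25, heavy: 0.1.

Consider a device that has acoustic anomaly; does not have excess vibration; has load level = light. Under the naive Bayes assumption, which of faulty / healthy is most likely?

healthy

faulty: 0.15 × 0.55 × (1−0.4) × 0.25 = 0.012375
healthy: 0.85 × 0.35 × (1−0.4) × 0.65 = 0.116025
Highest score → healthy.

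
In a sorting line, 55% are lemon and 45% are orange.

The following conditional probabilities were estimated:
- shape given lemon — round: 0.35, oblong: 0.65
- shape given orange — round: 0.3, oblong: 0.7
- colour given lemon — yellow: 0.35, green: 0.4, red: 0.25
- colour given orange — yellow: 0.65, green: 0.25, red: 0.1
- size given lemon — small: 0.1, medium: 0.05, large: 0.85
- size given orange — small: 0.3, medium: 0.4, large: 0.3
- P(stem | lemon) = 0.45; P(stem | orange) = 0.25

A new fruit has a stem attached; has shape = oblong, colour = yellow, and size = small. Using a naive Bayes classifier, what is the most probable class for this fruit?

lemon: 0.55 × 0.65 × 0.35 × 0.1 × 0.45 = 0.005630625
orange: 0.45 × 0.7 × 0.65 × 0.3 × 0.25 = 0.01535625
Highest score → orange.

orange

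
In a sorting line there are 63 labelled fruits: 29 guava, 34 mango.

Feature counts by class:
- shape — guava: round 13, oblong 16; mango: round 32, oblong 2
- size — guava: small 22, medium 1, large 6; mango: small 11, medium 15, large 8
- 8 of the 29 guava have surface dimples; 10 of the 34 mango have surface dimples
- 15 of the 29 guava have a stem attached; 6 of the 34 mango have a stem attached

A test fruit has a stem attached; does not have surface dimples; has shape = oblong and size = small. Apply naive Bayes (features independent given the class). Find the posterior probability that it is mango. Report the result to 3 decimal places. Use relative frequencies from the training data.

guava: (29/63) × (16/29) × (22/29) × (21/29) × (15/29) ≈ 0.0721637
mango: (34/63) × (2/34) × (11/34) × (24/34) × (6/34) ≈ 0.0012794
P(mango | x) = 0.0012794 / 0.0734431 ≈ 0.017

0.017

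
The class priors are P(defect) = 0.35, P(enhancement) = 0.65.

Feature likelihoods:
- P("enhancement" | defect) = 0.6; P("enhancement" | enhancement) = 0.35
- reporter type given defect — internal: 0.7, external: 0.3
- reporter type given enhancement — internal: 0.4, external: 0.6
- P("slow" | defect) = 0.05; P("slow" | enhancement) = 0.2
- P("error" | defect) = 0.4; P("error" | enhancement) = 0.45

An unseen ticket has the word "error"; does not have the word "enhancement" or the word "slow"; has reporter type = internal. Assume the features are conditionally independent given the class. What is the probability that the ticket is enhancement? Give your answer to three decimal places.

defect: 0.35 × (1−0.6) × 0.7 × (1−0.05) × 0.4 = 0.03724
enhancement: 0.65 × (1−0.35) × 0.4 × (1−0.2) × 0.45 = 0.06084
P(enhancement | x) = 0.06084 / 0.09808 ≈ 0.620

0.620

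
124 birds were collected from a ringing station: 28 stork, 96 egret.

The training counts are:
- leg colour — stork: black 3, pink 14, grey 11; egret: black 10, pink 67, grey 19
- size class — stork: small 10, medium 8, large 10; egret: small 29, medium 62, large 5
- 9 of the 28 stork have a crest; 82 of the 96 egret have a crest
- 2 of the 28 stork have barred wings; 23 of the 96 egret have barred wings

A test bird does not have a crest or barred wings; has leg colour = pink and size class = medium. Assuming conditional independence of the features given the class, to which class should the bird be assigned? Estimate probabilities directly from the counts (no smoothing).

egret

stork: (28/124) × (14/28) × (8/28) × (19/28) × (26/28) ≈ 0.0203259
egret: (96/124) × (67/96) × (62/96) × (14/96) × (73/96) ≈ 0.0386974
Highest score → egret.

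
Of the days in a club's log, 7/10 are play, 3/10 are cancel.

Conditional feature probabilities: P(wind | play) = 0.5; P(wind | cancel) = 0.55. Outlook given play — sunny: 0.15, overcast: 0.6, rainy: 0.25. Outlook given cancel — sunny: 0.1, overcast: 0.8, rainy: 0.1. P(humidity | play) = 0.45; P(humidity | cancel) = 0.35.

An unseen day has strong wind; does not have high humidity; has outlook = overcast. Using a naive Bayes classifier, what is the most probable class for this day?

play

play: 0.7 × 0.5 × 0.6 × (1−0.45) = 0.1155
cancel: 0.3 × 0.55 × 0.8 × (1−0.35) = 0.0858
Highest score → play.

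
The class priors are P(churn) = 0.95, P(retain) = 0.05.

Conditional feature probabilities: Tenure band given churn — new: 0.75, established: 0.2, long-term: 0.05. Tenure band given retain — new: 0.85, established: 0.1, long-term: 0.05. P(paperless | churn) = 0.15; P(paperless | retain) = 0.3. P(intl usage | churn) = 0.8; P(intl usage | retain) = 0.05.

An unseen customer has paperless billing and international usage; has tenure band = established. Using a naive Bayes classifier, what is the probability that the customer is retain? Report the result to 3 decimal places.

churn: 0.95 × 0.2 × 0.15 × 0.8 = 0.0228
retain: 0.05 × 0.1 × 0.3 × 0.05 = 0.000075
P(retain | x) = 0.000075 / 0.022875 ≈ 0.003

0.003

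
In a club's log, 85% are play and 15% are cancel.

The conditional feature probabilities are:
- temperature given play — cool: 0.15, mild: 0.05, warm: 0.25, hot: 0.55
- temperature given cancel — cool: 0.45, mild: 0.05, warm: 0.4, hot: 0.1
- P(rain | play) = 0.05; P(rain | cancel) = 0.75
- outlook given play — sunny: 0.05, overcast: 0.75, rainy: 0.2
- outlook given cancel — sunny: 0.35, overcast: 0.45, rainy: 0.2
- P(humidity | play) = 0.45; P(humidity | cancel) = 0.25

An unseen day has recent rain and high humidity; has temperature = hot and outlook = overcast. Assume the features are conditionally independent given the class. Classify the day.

play: 0.85 × 0.55 × 0.05 × 0.75 × 0.45 = 0.0078890625
cancel: 0.15 × 0.1 × 0.75 × 0.45 × 0.25 = 0.001265625
Highest score → play.

play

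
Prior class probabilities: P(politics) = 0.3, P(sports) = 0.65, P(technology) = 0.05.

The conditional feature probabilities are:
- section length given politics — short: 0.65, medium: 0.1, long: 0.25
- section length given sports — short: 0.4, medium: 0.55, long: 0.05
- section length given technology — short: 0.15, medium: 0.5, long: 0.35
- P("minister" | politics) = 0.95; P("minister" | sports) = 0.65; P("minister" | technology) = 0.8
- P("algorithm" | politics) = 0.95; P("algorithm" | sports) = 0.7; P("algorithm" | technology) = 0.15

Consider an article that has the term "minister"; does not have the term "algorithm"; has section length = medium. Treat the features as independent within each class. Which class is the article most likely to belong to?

politics: 0.3 × 0.1 × 0.95 × (1−0.95) = 0.001425
sports: 0.65 × 0.55 × 0.65 × (1−0.7) = 0.0697125
technology: 0.05 × 0.5 × 0.8 × (1−0.15) = 0.017
Highest score → sports.

sports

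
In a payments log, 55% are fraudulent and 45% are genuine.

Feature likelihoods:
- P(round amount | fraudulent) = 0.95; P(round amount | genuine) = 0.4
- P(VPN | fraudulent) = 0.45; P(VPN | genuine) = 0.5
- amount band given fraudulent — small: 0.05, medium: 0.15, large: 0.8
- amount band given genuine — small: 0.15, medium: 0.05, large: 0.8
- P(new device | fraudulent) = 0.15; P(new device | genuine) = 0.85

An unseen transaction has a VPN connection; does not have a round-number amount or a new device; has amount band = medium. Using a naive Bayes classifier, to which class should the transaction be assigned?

fraudulent: 0.55 × (1−0.95) × 0.45 × 0.15 × (1−0.15) = 0.0015778125
genuine: 0.45 × (1−0.4) × 0.5 × 0.05 × (1−0.85) = 0.0010125
Highest score → fraudulent.

fraudulent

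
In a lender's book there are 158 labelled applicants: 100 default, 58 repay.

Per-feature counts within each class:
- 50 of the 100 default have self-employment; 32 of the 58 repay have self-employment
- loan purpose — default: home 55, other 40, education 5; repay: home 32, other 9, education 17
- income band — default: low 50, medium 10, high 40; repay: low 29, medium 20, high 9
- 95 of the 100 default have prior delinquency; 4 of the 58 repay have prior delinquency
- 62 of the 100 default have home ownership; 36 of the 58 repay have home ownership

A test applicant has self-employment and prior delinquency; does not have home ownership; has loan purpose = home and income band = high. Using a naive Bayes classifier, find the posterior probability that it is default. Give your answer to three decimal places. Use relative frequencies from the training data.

default: (100/158) × (50/100) × (55/100) × (40/100) × (95/100) × (38/100) ≈ 0.0251329
repay: (58/158) × (32/58) × (32/58) × (9/58) × (4/58) × (22/58) ≈ 0.000453582
P(default | x) = 0.0251329 / 0.025586482 ≈ 0.982

0.982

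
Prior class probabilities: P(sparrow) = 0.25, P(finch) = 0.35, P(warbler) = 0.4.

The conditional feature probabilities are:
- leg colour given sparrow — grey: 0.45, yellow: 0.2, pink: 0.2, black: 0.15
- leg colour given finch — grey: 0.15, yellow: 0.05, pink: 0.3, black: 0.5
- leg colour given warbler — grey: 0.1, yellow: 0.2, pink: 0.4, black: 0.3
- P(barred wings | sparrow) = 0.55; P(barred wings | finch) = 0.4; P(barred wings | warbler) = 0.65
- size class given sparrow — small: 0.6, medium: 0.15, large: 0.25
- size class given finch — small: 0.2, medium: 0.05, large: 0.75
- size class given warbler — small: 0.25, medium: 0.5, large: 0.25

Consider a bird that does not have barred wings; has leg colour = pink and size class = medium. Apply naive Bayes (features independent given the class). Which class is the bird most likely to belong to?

warbler

sparrow: 0.25 × 0.2 × (1−0.55) × 0.15 = 0.003375
finch: 0.35 × 0.3 × (1−0.4) × 0.05 = 0.00315
warbler: 0.4 × 0.4 × (1−0.65) × 0.5 = 0.028
Highest score → warbler.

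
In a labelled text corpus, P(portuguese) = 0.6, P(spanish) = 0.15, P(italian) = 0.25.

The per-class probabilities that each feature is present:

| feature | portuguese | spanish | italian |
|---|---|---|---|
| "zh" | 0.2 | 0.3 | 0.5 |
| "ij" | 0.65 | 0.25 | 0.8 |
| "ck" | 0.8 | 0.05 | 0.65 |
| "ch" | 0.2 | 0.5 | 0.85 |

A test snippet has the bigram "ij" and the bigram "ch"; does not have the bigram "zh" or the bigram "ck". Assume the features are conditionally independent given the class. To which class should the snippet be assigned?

italian

portuguese: 0.6 × (1−0.2) × 0.65 × (1−0.8) × 0.2 = 0.01248
spanish: 0.15 × (1−0.3) × 0.25 × (1−0.05) × 0.5 = 0.01246875
italian: 0.25 × (1−0.5) × 0.8 × (1−0.65) × 0.85 = 0.02975
Highest score → italian.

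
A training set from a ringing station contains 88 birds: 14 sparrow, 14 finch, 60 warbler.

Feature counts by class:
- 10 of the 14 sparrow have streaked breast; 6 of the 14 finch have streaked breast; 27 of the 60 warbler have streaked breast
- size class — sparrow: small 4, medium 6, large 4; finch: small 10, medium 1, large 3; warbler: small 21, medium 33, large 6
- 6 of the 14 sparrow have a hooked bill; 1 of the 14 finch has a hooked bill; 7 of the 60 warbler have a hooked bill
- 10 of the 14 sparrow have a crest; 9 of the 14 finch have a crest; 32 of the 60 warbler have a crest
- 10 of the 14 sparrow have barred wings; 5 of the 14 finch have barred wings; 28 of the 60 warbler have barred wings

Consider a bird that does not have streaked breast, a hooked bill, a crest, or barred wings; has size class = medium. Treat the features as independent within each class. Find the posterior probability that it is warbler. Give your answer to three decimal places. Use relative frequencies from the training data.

0.952

sparrow: (14/88) × (4/14) × (6/14) × (8/14) × (4/14) × (4/14) ≈ 0.000908712
finch: (14/88) × (8/14) × (1/14) × (13/14) × (5/14) × (9/14) ≈ 0.00138437
warbler: (60/88) × (33/60) × (33/60) × (53/60) × (28/60) × (32/60) ≈ 0.0453444
P(warbler | x) = 0.0453444 / 0.047637482 ≈ 0.952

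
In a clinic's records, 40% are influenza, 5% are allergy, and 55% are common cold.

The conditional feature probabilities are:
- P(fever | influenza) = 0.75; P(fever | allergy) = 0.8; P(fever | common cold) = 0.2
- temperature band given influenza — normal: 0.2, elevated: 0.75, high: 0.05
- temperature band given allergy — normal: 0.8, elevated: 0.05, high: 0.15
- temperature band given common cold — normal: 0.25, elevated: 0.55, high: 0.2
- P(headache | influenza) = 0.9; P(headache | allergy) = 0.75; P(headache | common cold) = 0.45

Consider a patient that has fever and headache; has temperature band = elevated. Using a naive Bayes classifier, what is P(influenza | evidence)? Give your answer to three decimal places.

influenza: 0.4 × 0.75 × 0.75 × 0.9 = 0.2025
allergy: 0.05 × 0.8 × 0.05 × 0.75 = 0.0015
common cold: 0.55 × 0.2 × 0.55 × 0.45 = 0.027225
P(influenza | x) = 0.2025 / 0.231225 ≈ 0.876

0.876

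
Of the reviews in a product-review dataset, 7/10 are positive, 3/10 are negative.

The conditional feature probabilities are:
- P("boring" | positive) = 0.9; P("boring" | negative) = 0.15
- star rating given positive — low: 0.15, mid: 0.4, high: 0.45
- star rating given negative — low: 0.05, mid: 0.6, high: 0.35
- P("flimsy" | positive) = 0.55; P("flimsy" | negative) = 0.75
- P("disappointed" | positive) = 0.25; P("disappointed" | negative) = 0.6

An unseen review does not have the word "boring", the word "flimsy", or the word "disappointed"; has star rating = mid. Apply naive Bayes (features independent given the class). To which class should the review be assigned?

negative

positive: 0.7 × (1−0.9) × 0.4 × (1−0.55) × (1−0.25) = 0.00945
negative: 0.3 × (1−0.15) × 0.6 × (1−0.75) × (1−0.6) = 0.0153
Highest score → negative.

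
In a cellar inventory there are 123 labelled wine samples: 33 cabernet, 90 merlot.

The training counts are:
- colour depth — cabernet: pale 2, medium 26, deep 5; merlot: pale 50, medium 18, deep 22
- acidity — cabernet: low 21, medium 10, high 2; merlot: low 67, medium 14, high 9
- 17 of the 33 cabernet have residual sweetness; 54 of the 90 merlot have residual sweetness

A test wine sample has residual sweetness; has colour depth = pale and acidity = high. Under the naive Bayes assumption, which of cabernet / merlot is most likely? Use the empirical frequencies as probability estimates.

merlot

cabernet: (33/123) × (2/33) × (2/33) × (17/33) ≈ 0.000507663
merlot: (90/123) × (50/90) × (9/90) × (54/90) ≈ 0.0243902
Highest score → merlot.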